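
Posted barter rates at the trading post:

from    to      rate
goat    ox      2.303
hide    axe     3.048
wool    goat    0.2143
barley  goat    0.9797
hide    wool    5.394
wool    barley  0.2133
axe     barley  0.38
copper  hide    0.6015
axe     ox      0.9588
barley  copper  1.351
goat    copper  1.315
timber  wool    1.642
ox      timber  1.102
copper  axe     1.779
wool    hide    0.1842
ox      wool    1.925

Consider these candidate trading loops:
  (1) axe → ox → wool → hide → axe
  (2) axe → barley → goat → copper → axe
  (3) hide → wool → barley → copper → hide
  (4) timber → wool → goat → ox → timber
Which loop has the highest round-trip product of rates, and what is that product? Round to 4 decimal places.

(1) 0.9588 × 1.925 × 0.1842 × 3.048 = 1.03625
(2) 0.38 × 0.9797 × 1.315 × 1.779 = 0.87092
(3) 5.394 × 0.2133 × 1.351 × 0.6015 = 0.93496
(4) 1.642 × 0.2143 × 2.303 × 1.102 = 0.89304
Highest is cycle (1) at 1.0362 (>1, arbitrage).

1.0362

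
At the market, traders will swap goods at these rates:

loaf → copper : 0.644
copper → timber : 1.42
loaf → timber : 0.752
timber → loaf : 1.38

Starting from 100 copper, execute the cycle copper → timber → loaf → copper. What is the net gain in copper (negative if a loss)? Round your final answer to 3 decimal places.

100 copper × 1.42 = 142 timber
142 timber × 1.38 = 195.96 loaf
195.96 loaf × 0.644 = 126.19824 copper
Net change: 126.19824 − 100 = 26.19824 copper

26.198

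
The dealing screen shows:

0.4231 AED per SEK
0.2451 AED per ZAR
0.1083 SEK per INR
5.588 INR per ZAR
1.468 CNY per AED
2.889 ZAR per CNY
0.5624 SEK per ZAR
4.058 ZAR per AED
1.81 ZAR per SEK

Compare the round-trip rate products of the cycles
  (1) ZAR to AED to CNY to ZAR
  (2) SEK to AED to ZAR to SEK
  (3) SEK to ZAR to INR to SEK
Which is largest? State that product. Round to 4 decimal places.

1.0954

(1) 0.2451 × 1.468 × 2.889 = 1.03948
(2) 0.4231 × 4.058 × 0.5624 = 0.96561
(3) 1.81 × 5.588 × 0.1083 = 1.09538
Highest is cycle (3) at 1.0954 (>1, arbitrage).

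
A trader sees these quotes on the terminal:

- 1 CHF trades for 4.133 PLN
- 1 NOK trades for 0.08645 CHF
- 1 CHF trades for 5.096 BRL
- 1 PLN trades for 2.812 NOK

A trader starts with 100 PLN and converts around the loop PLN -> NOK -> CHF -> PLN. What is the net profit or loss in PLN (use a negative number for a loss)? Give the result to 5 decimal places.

0.47216

100 PLN × 2.812 = 281.2 NOK
281.2 NOK × 0.08645 = 24.30974 CHF
24.30974 CHF × 4.133 = 100.47215542 PLN
Net change: 100.47215542 − 100 = 0.47215542 PLN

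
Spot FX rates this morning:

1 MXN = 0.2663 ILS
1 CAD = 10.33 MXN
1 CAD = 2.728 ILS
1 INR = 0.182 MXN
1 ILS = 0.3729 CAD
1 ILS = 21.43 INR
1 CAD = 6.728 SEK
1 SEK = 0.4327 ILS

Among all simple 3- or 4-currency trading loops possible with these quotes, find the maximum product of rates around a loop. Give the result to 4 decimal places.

1.0856

CAD→SEK→ILS→CAD: 6.728 × 0.4327 × 0.3729 = 1.08559
INR→MXN→ILS→INR: 0.182 × 0.2663 × 21.43 = 1.03864
CAD→MXN→ILS→CAD: 10.33 × 0.2663 × 0.3729 = 1.02580
Maximum is CAD→SEK→ILS→CAD at 1.0856; arbitrage exists.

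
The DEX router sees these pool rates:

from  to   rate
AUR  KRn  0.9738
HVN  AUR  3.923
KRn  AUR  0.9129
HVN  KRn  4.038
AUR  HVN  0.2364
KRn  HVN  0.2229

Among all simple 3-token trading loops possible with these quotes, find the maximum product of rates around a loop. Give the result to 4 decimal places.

HVN→KRn→AUR→HVN: 4.038 × 0.9129 × 0.2364 = 0.87144
HVN→AUR→KRn→HVN: 3.923 × 0.9738 × 0.2229 = 0.85153
Maximum is HVN→KRn→AUR→HVN at 0.8714; no arbitrage — every cycle loses value.

0.8714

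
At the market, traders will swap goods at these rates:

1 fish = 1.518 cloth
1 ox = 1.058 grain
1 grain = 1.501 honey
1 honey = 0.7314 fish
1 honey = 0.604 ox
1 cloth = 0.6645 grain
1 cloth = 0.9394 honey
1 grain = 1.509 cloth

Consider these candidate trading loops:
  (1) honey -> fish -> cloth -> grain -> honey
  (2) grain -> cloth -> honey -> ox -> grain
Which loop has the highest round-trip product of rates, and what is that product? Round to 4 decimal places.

(1) 0.7314 × 1.518 × 0.6645 × 1.501 = 1.10739
(2) 1.509 × 0.9394 × 0.604 × 1.058 = 0.90586
Highest is cycle (1) at 1.1074 (>1, arbitrage).

1.1074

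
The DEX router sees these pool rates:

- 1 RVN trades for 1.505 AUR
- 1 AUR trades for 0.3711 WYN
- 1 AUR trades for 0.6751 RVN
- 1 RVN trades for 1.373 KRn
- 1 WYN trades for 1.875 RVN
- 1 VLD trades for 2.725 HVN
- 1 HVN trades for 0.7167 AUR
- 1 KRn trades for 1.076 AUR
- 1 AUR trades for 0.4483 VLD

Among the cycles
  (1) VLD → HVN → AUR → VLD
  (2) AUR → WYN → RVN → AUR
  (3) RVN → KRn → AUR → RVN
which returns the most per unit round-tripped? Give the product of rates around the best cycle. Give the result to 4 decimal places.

(1) 2.725 × 0.7167 × 0.4483 = 0.87553
(2) 0.3711 × 1.875 × 1.505 = 1.04720
(3) 1.373 × 1.076 × 0.6751 = 0.99736
Highest is cycle (2) at 1.0472 (>1, arbitrage).

1.0472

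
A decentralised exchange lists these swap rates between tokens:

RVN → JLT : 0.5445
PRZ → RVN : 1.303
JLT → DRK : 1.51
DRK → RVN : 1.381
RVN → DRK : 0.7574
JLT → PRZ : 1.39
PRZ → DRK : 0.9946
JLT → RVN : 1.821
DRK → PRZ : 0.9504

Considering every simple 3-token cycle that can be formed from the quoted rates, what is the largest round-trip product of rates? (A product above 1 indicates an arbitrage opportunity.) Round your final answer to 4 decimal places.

1.1355

JLT→DRK→RVN→JLT: 1.51 × 1.381 × 0.5445 = 1.13545
JLT→PRZ→RVN→JLT: 1.39 × 1.303 × 0.5445 = 0.98618
DRK→PRZ→RVN→DRK: 0.9504 × 1.303 × 0.7574 = 0.93794
Maximum is JLT→DRK→RVN→JLT at 1.1355; arbitrage exists.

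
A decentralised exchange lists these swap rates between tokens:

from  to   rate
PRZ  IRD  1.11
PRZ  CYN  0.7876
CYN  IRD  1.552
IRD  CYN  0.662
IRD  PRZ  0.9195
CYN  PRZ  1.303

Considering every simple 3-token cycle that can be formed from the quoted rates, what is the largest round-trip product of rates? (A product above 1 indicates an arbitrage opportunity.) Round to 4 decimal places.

1.1240

IRD→PRZ→CYN→IRD: 0.9195 × 0.7876 × 1.552 = 1.12396
IRD→CYN→PRZ→IRD: 0.662 × 1.303 × 1.11 = 0.95747
Maximum is IRD→PRZ→CYN→IRD at 1.1240; arbitrage exists.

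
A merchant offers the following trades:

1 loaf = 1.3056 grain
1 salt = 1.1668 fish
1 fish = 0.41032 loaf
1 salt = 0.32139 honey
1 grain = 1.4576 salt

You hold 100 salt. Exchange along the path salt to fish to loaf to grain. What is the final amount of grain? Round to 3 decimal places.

100 salt × 1.1668 = 116.68 fish
116.68 fish × 0.41032 = 47.8761376 loaf
47.8761376 loaf × 1.3056 = 62.50708525056 grain

62.507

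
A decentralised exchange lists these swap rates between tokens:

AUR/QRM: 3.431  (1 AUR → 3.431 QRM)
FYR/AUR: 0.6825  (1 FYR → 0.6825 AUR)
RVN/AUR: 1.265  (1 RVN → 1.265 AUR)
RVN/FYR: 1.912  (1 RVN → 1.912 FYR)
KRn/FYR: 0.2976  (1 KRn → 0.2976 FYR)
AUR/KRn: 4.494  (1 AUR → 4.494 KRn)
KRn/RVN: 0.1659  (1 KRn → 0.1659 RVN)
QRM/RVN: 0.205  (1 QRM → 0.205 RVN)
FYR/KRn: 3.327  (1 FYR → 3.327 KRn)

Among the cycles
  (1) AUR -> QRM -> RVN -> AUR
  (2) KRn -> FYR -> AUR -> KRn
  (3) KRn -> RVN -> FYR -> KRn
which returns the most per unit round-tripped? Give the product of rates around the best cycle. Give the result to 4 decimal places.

(1) 3.431 × 0.205 × 1.265 = 0.88974
(2) 0.2976 × 0.6825 × 4.494 = 0.91279
(3) 0.1659 × 1.912 × 3.327 = 1.05533
Highest is cycle (3) at 1.0553 (>1, arbitrage).

1.0553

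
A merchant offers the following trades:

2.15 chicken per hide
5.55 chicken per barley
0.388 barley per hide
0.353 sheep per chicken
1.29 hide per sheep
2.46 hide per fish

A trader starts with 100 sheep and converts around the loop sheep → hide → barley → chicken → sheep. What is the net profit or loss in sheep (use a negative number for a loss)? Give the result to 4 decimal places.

100 sheep × 1.29 = 129 hide
129 hide × 0.388 = 50.052 barley
50.052 barley × 5.55 = 277.7886 chicken
277.7886 chicken × 0.353 = 98.0593758 sheep
Net change: 98.0593758 − 100 = -1.9406242 sheep

-1.9406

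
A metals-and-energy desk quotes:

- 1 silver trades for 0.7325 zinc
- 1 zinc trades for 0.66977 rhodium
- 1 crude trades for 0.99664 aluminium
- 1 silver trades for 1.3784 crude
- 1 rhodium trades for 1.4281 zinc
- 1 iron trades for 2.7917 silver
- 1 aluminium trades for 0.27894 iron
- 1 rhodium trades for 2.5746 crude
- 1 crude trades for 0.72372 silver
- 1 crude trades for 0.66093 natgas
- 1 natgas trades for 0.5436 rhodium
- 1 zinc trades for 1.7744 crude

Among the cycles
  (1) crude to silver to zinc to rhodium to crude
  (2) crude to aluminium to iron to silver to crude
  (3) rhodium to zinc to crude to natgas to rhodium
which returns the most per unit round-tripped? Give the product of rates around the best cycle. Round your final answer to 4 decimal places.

(1) 0.72372 × 0.7325 × 0.66977 × 2.5746 = 0.91414
(2) 0.99664 × 0.27894 × 2.7917 × 1.3784 = 1.06978
(3) 1.4281 × 1.7744 × 0.66093 × 0.5436 = 0.91043
Highest is cycle (2) at 1.0698 (>1, arbitrage).

1.0698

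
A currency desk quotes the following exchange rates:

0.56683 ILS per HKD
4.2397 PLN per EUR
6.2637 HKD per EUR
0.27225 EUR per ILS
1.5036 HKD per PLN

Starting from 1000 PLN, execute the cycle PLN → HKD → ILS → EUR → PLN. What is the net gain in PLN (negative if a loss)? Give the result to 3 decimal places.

1000 PLN × 1.5036 = 1503.6 HKD
1503.6 HKD × 0.56683 = 852.285588 ILS
852.285588 ILS × 0.27225 = 232.034751333 EUR
232.034751333 EUR × 4.2397 = 983.7577352265201 PLN
Net change: 983.7577352265201 − 1000 = -16.2422647734799 PLN

-16.242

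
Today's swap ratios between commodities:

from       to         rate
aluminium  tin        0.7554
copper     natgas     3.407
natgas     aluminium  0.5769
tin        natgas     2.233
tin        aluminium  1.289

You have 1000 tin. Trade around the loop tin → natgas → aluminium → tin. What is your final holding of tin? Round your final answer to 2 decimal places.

1000 tin × 2.233 = 2233 natgas
2233 natgas × 0.5769 = 1288.2177 aluminium
1288.2177 aluminium × 0.7554 = 973.11965058 tin

973.12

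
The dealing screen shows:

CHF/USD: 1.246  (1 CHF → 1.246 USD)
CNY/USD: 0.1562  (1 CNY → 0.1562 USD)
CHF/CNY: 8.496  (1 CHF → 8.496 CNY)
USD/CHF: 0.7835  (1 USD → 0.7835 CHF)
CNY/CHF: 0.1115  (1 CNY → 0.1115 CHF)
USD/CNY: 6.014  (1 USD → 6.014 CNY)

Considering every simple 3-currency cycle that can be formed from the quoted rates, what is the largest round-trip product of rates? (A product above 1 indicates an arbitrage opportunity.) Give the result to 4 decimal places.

CNY→USD→CHF→CNY: 0.1562 × 0.7835 × 8.496 = 1.03976
CNY→CHF→USD→CNY: 0.1115 × 1.246 × 6.014 = 0.83552
Maximum is CNY→USD→CHF→CNY at 1.0398; arbitrage exists.

1.0398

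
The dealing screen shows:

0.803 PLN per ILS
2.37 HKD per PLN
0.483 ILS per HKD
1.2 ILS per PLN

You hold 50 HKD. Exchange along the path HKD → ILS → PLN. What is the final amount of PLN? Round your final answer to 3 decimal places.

19.392

50 HKD × 0.483 = 24.15 ILS
24.15 ILS × 0.803 = 19.39245 PLN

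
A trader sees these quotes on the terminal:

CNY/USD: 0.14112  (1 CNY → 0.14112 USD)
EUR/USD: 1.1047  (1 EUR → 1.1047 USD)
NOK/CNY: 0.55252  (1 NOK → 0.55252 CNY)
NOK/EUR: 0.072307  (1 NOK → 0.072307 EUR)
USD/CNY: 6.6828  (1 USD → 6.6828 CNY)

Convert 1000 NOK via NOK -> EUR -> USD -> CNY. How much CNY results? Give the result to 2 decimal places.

533.81

1000 NOK × 0.072307 = 72.307 EUR
72.307 EUR × 1.1047 = 79.8775429 USD
79.8775429 USD × 6.6828 = 533.80564369212 CNY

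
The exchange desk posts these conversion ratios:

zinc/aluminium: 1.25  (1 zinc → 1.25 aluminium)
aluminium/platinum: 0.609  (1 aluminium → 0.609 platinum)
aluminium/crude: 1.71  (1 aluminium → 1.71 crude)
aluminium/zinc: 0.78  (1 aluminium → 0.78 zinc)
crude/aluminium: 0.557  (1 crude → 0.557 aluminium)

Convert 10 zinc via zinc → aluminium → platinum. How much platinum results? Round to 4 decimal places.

7.6125

10 zinc × 1.25 = 12.5 aluminium
12.5 aluminium × 0.609 = 7.6125 platinum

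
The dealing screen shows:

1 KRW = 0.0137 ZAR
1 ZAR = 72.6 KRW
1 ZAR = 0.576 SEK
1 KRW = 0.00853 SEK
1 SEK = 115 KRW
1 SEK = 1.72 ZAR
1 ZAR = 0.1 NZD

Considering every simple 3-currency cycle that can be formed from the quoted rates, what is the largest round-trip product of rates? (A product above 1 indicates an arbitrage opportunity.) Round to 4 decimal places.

1.0652

SEK→ZAR→KRW→SEK: 1.72 × 72.6 × 0.00853 = 1.06516
SEK→KRW→ZAR→SEK: 115 × 0.0137 × 0.576 = 0.90749
Maximum is SEK→ZAR→KRW→SEK at 1.0652; arbitrage exists.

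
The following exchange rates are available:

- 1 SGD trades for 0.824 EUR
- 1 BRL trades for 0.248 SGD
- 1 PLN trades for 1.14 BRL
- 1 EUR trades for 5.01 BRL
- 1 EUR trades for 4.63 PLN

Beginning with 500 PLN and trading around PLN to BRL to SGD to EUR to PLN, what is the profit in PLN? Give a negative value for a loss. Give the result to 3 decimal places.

500 PLN × 1.14 = 570 BRL
570 BRL × 0.248 = 141.36 SGD
141.36 SGD × 0.824 = 116.48064 EUR
116.48064 EUR × 4.63 = 539.3053632 PLN
Net change: 539.3053632 − 500 = 39.3053632 PLN

39.305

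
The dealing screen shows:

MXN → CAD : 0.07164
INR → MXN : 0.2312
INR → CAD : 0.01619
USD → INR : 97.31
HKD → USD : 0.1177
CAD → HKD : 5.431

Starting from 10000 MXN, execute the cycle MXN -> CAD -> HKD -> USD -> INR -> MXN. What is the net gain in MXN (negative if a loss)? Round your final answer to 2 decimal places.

302.84

10000 MXN × 0.07164 = 716.4 CAD
716.4 CAD × 5.431 = 3890.7684 HKD
3890.7684 HKD × 0.1177 = 457.94344068 USD
457.94344068 USD × 97.31 = 44562.4762125708 INR
44562.4762125708 INR × 0.2312 = 10302.84450034636896 MXN
Net change: 10302.84450034636896 − 10000 = 302.84450034636896 MXN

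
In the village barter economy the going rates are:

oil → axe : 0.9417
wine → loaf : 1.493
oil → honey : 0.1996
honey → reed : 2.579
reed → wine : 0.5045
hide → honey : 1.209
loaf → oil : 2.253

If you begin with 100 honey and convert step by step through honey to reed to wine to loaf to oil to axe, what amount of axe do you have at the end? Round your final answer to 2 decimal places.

412.14

100 honey × 2.579 = 257.9 reed
257.9 reed × 0.5045 = 130.11055 wine
130.11055 wine × 1.493 = 194.25505115 loaf
194.25505115 loaf × 2.253 = 437.65663024095 oil
437.65663024095 oil × 0.9417 = 412.141248697902615 axe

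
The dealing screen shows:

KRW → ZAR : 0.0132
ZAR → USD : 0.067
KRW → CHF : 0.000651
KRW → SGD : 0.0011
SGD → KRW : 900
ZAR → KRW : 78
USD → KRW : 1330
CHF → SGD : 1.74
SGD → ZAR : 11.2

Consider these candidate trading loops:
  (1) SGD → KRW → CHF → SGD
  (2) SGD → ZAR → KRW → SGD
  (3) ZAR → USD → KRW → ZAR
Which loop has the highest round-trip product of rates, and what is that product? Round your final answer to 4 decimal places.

1.1763

(1) 900 × 0.000651 × 1.74 = 1.01947
(2) 11.2 × 78 × 0.0011 = 0.96096
(3) 0.067 × 1330 × 0.0132 = 1.17625
Highest is cycle (3) at 1.1763 (>1, arbitrage).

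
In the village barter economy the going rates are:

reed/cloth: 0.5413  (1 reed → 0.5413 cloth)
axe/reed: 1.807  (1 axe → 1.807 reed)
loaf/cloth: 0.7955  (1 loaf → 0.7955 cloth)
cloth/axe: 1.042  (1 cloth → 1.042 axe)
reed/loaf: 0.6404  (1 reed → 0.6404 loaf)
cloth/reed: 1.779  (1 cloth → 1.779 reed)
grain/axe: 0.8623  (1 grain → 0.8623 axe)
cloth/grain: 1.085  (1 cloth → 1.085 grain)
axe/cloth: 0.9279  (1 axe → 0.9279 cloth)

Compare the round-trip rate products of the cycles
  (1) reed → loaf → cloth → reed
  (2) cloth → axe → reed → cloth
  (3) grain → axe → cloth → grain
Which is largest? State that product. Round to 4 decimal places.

1.0192

(1) 0.6404 × 0.7955 × 1.779 = 0.90629
(2) 1.042 × 1.807 × 0.5413 = 1.01921
(3) 0.8623 × 0.9279 × 1.085 = 0.86814
Highest is cycle (2) at 1.0192 (>1, arbitrage).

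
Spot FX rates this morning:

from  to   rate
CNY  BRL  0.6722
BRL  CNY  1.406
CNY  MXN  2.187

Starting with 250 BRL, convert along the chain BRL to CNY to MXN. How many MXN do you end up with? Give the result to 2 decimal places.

768.73

250 BRL × 1.406 = 351.5 CNY
351.5 CNY × 2.187 = 768.7305 MXN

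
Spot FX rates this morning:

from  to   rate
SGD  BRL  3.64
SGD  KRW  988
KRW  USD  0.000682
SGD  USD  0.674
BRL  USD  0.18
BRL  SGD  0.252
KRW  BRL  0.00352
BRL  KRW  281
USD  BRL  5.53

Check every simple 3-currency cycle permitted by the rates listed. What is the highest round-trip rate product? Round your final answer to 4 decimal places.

BRL→KRW→USD→BRL: 281 × 0.000682 × 5.53 = 1.05978
BRL→SGD→USD→BRL: 0.252 × 0.674 × 5.53 = 0.93926
BRL→SGD→KRW→BRL: 0.252 × 988 × 0.00352 = 0.87640
Maximum is BRL→KRW→USD→BRL at 1.0598; arbitrage exists.

1.0598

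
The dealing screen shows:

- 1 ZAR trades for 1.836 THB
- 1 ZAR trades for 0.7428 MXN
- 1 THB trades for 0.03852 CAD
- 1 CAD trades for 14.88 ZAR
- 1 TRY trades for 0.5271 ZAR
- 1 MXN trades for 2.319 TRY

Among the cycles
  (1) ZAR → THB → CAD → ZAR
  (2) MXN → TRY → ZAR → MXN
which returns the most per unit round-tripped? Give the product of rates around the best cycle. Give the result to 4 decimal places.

(1) 1.836 × 0.03852 × 14.88 = 1.05235
(2) 2.319 × 0.5271 × 0.7428 = 0.90796
Highest is cycle (1) at 1.0524 (>1, arbitrage).

1.0524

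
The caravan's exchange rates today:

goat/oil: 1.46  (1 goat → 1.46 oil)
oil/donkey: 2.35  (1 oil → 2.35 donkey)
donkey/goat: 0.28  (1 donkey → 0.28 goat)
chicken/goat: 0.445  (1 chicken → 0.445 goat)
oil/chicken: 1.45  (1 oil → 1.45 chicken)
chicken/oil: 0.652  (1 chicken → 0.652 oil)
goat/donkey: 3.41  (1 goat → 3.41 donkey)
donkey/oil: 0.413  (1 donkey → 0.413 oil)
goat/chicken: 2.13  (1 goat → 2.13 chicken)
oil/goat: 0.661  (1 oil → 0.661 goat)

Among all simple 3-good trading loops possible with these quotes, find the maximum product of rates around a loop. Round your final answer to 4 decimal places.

0.9607

oil→donkey→goat→oil: 2.35 × 0.28 × 1.46 = 0.96068
chicken→goat→oil→chicken: 0.445 × 1.46 × 1.45 = 0.94207
oil→goat→donkey→oil: 0.661 × 3.41 × 0.413 = 0.93091
chicken→oil→goat→chicken: 0.652 × 0.661 × 2.13 = 0.91797
Maximum is oil→donkey→goat→oil at 0.9607; no arbitrage — every cycle loses value.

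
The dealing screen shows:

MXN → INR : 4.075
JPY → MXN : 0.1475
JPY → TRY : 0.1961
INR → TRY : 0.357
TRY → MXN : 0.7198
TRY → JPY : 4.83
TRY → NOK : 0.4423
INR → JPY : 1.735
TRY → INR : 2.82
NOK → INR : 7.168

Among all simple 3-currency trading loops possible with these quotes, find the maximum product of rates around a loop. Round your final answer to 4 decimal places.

1.1318

NOK→INR→TRY→NOK: 7.168 × 0.357 × 0.4423 = 1.13184
INR→TRY→MXN→INR: 0.357 × 0.7198 × 4.075 = 1.04715
JPY→MXN→INR→JPY: 0.1475 × 4.075 × 1.735 = 1.04284
JPY→TRY→INR→JPY: 0.1961 × 2.82 × 1.735 = 0.95946
Maximum is NOK→INR→TRY→NOK at 1.1318; arbitrage exists.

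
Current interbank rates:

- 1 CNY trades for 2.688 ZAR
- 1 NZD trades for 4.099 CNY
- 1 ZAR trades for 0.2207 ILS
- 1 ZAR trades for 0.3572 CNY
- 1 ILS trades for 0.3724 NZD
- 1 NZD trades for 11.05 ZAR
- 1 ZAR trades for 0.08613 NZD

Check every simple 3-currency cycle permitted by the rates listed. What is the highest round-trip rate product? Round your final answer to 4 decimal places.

0.9490

ZAR→NZD→CNY→ZAR: 0.08613 × 4.099 × 2.688 = 0.94899
ILS→NZD→ZAR→ILS: 0.3724 × 11.05 × 0.2207 = 0.90818
Maximum is ZAR→NZD→CNY→ZAR at 0.9490; no arbitrage — every cycle loses value.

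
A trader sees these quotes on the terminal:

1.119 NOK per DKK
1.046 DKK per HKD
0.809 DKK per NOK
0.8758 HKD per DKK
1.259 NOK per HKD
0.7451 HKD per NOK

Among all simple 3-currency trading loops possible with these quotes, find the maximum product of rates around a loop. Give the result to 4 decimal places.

NOK→DKK→HKD→NOK: 0.809 × 0.8758 × 1.259 = 0.89203
NOK→HKD→DKK→NOK: 0.7451 × 1.046 × 1.119 = 0.87212
Maximum is NOK→DKK→HKD→NOK at 0.8920; no arbitrage — every cycle loses value.

0.8920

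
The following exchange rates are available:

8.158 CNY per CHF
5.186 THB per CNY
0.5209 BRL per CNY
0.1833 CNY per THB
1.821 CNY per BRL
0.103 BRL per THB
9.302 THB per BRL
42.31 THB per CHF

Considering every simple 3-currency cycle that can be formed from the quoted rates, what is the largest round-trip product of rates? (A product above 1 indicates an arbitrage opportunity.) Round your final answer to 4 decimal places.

THB→BRL→CNY→THB: 0.103 × 1.821 × 5.186 = 0.97270
THB→CNY→BRL→THB: 0.1833 × 0.5209 × 9.302 = 0.88816
Maximum is THB→BRL→CNY→THB at 0.9727; no arbitrage — every cycle loses value.

0.9727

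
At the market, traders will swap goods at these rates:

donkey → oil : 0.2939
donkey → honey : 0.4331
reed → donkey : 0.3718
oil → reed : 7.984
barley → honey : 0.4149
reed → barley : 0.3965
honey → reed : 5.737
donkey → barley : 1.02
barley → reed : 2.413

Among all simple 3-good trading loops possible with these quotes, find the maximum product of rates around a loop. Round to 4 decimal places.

reed→barley→honey→reed: 0.3965 × 0.4149 × 5.737 = 0.94378
reed→donkey→honey→reed: 0.3718 × 0.4331 × 5.737 = 0.92381
reed→donkey→barley→reed: 0.3718 × 1.02 × 2.413 = 0.91510
reed→donkey→oil→reed: 0.3718 × 0.2939 × 7.984 = 0.87243
Maximum is reed→barley→honey→reed at 0.9438; no arbitrage — every cycle loses value.

0.9438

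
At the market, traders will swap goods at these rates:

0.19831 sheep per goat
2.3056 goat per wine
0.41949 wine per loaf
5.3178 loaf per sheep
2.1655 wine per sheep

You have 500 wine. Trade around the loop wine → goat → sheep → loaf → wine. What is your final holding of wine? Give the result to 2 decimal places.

500 wine × 2.3056 = 1152.8 goat
1152.8 goat × 0.19831 = 228.611768 sheep
228.611768 sheep × 5.3178 = 1215.7116598704 loaf
1215.7116598704 loaf × 0.41949 = 509.978884199034096 wine

509.98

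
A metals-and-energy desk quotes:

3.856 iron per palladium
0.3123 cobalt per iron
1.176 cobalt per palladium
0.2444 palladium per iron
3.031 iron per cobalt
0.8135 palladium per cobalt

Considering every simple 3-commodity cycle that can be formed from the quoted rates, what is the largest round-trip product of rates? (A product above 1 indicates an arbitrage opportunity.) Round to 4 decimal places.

0.9796

cobalt→palladium→iron→cobalt: 0.8135 × 3.856 × 0.3123 = 0.97964
cobalt→iron→palladium→cobalt: 3.031 × 0.2444 × 1.176 = 0.87115
Maximum is cobalt→palladium→iron→cobalt at 0.9796; no arbitrage — every cycle loses value.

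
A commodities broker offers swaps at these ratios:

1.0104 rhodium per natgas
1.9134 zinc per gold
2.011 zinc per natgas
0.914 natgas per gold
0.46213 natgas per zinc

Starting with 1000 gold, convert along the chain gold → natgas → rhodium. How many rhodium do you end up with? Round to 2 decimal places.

923.51

1000 gold × 0.914 = 914 natgas
914 natgas × 1.0104 = 923.5056 rhodium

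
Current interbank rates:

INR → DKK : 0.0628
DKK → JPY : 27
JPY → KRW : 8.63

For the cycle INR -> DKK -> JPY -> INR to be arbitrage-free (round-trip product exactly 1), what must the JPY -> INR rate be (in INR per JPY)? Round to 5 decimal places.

Known legs of the cycle: 0.0628 × 27 = 1.6956
For no arbitrage the full-cycle product must be 1, so the missing rate is 1 / 1.6956 ≈ 0.5897617.

0.58976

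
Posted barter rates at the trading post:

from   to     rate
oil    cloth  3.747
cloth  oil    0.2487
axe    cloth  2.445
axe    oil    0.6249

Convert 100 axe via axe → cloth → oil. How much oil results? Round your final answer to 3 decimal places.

100 axe × 2.445 = 244.5 cloth
244.5 cloth × 0.2487 = 60.80715 oil

60.807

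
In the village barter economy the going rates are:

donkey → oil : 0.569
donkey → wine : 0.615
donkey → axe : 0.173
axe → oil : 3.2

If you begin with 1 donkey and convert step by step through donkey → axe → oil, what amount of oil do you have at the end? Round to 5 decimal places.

0.55360

1 donkey × 0.173 = 0.173 axe
0.173 axe × 3.2 = 0.5536 oil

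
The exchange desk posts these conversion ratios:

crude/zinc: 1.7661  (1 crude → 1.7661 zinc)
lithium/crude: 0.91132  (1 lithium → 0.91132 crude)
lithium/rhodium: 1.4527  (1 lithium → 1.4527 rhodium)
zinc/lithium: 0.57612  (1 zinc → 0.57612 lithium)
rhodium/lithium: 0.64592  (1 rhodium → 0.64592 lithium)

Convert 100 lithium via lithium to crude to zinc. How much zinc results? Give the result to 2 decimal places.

160.95

100 lithium × 0.91132 = 91.132 crude
91.132 crude × 1.7661 = 160.9482252 zinc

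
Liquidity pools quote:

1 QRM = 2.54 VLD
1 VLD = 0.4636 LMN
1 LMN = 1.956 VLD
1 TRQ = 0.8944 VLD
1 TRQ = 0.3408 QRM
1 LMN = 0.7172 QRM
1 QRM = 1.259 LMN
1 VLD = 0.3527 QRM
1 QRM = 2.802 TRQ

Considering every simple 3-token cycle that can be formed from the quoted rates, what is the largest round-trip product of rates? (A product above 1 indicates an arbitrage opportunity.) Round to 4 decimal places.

VLD→QRM→TRQ→VLD: 0.3527 × 2.802 × 0.8944 = 0.88390
VLD→QRM→LMN→VLD: 0.3527 × 1.259 × 1.956 = 0.86856
VLD→LMN→QRM→VLD: 0.4636 × 0.7172 × 2.54 = 0.84453
Maximum is VLD→QRM→TRQ→VLD at 0.8839; no arbitrage — every cycle loses value.

0.8839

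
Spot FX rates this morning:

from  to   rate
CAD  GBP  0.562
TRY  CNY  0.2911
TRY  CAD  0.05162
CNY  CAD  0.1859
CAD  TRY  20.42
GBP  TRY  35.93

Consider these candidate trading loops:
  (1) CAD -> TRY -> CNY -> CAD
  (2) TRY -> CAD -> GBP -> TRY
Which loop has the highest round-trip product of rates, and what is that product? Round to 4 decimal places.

(1) 20.42 × 0.2911 × 0.1859 = 1.10504
(2) 0.05162 × 0.562 × 35.93 = 1.04235
Highest is cycle (1) at 1.1050 (>1, arbitrage).

1.1050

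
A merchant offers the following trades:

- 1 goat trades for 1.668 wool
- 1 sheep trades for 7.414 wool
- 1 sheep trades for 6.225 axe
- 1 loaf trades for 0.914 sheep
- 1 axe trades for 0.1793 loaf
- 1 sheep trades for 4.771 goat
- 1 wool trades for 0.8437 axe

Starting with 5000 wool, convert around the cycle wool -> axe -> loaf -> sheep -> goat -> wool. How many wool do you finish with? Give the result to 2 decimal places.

5000 wool × 0.8437 = 4218.5 axe
4218.5 axe × 0.1793 = 756.37705 loaf
756.37705 loaf × 0.914 = 691.3286237 sheep
691.3286237 sheep × 4.771 = 3298.3288636727 goat
3298.3288636727 goat × 1.668 = 5501.6125446060636 wool

5501.61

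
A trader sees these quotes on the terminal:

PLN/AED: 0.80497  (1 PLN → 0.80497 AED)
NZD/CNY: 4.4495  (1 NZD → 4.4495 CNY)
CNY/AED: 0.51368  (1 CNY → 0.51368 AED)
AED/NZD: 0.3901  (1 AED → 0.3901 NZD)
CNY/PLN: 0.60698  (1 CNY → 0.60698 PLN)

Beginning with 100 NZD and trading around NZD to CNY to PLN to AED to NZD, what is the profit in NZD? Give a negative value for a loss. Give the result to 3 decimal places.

-15.191

100 NZD × 4.4495 = 444.95 CNY
444.95 CNY × 0.60698 = 270.075751 PLN
270.075751 PLN × 0.80497 = 217.40287728247 AED
217.40287728247 AED × 0.3901 = 84.808862427891547 NZD
Net change: 84.808862427891547 − 100 = -15.191137572108453 NZD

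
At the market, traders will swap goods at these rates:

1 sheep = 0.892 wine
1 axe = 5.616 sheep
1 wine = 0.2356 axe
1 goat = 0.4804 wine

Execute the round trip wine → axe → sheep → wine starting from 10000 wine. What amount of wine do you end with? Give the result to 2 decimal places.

11802.32

10000 wine × 0.2356 = 2356 axe
2356 axe × 5.616 = 13231.296 sheep
13231.296 sheep × 0.892 = 11802.316032 wine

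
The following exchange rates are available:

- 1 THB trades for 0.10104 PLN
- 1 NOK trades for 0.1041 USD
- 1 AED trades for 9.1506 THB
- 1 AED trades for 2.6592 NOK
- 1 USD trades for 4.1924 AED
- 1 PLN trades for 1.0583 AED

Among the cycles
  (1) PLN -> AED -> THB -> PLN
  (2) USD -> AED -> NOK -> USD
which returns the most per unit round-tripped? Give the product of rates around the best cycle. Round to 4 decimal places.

1.1606

(1) 1.0583 × 9.1506 × 0.10104 = 0.97848
(2) 4.1924 × 2.6592 × 0.1041 = 1.16055
Highest is cycle (2) at 1.1606 (>1, arbitrage).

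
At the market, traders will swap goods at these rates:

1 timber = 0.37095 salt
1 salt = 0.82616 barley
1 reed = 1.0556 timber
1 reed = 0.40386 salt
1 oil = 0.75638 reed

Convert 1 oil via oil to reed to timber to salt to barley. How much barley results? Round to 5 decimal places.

0.24469

1 oil × 0.75638 = 0.75638 reed
0.75638 reed × 1.0556 = 0.798434728 timber
0.798434728 timber × 0.37095 = 0.2961793623516 salt
0.2961793623516 salt × 0.82616 = 0.244691542000397856 barley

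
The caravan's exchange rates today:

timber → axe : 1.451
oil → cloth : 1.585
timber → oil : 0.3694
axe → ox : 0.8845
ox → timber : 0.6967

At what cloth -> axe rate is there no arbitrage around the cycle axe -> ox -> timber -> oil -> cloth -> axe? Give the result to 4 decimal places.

2.7716

Known legs of the cycle: 0.8845 × 0.6967 × 0.3694 × 1.585 = 0.36080272209385
For no arbitrage the full-cycle product must be 1, so the missing rate is 1 / 0.36080272209385 ≈ 2.771598.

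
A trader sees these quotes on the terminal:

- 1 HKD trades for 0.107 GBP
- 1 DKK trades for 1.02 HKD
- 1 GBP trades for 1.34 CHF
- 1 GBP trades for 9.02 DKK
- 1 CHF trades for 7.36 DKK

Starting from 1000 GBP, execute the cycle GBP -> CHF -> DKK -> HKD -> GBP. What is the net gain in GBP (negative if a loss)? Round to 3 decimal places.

76.382

1000 GBP × 1.34 = 1340 CHF
1340 CHF × 7.36 = 9862.4 DKK
9862.4 DKK × 1.02 = 10059.648 HKD
10059.648 HKD × 0.107 = 1076.382336 GBP
Net change: 1076.382336 − 1000 = 76.382336 GBP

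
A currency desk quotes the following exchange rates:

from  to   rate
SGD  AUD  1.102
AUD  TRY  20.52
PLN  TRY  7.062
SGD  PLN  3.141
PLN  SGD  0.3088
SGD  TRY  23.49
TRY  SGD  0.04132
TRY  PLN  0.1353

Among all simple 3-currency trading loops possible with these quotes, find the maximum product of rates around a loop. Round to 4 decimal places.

PLN→SGD→TRY→PLN: 0.3088 × 23.49 × 0.1353 = 0.98143
AUD→TRY→SGD→AUD: 20.52 × 0.04132 × 1.102 = 0.93437
PLN→TRY→SGD→PLN: 7.062 × 0.04132 × 3.141 = 0.91655
Maximum is PLN→SGD→TRY→PLN at 0.9814; no arbitrage — every cycle loses value.

0.9814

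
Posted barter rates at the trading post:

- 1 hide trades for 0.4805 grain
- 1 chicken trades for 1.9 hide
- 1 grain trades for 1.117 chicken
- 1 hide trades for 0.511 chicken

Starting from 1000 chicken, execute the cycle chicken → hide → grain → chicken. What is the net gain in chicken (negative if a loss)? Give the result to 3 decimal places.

19.765

1000 chicken × 1.9 = 1900 hide
1900 hide × 0.4805 = 912.95 grain
912.95 grain × 1.117 = 1019.76515 chicken
Net change: 1019.76515 − 1000 = 19.76515 chicken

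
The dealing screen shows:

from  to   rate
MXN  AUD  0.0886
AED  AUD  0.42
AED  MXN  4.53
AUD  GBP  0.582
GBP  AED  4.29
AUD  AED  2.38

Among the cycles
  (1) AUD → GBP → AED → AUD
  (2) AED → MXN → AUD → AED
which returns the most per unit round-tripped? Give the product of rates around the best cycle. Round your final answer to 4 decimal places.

1.0486

(1) 0.582 × 4.29 × 0.42 = 1.04865
(2) 4.53 × 0.0886 × 2.38 = 0.95523
Highest is cycle (1) at 1.0486 (>1, arbitrage).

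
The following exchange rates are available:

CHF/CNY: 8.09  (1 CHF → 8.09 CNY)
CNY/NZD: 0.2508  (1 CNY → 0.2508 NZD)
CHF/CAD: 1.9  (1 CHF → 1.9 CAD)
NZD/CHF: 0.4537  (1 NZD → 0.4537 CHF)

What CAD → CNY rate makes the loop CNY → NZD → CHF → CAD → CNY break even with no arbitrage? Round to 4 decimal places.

Known legs of the cycle: 0.2508 × 0.4537 × 1.9 = 0.216197124
For no arbitrage the full-cycle product must be 1, so the missing rate is 1 / 0.216197124 ≈ 4.625408.

4.6254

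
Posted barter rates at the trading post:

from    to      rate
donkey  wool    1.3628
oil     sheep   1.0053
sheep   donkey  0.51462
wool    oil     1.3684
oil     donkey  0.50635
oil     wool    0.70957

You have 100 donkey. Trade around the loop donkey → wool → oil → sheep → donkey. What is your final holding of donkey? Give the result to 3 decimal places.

96.478

100 donkey × 1.3628 = 136.28 wool
136.28 wool × 1.3684 = 186.485552 oil
186.485552 oil × 1.0053 = 187.4739254256 sheep
187.4739254256 sheep × 0.51462 = 96.477831502522272 donkey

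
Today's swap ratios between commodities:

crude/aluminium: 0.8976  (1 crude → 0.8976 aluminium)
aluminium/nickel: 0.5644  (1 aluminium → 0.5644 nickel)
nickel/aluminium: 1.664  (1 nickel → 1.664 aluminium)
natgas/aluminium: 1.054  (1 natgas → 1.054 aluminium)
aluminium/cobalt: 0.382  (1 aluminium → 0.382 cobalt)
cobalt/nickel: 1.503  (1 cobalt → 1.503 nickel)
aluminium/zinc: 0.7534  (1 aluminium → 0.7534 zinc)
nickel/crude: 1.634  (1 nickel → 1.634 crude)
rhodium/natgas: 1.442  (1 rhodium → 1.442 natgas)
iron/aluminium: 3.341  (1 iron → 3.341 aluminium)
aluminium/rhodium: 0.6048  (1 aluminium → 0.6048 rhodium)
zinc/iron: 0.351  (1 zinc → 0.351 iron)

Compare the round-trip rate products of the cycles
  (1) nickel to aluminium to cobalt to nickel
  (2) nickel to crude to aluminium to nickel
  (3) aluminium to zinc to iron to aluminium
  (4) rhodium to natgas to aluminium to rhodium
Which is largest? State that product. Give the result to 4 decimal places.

(1) 1.664 × 0.382 × 1.503 = 0.95538
(2) 1.634 × 0.8976 × 0.5644 = 0.82779
(3) 0.7534 × 0.351 × 3.341 = 0.88351
(4) 1.442 × 1.054 × 0.6048 = 0.91922
Highest is cycle (1) at 0.9554 (≤1, no arbitrage).

0.9554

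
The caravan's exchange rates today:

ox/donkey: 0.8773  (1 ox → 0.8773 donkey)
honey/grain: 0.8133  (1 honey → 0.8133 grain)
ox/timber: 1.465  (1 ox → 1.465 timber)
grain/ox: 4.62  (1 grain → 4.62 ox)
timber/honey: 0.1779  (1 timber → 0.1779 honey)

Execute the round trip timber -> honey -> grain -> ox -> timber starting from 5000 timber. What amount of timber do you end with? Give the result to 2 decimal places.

5000 timber × 0.1779 = 889.5 honey
889.5 honey × 0.8133 = 723.43035 grain
723.43035 grain × 4.62 = 3342.248217 ox
3342.248217 ox × 1.465 = 4896.393637905 timber

4896.39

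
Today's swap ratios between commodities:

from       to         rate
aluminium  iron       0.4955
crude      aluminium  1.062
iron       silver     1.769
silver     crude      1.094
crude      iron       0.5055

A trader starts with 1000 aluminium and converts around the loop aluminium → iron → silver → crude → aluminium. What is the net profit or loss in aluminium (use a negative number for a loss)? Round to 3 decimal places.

18.388

1000 aluminium × 0.4955 = 495.5 iron
495.5 iron × 1.769 = 876.5395 silver
876.5395 silver × 1.094 = 958.934213 crude
958.934213 crude × 1.062 = 1018.388134206 aluminium
Net change: 1018.388134206 − 1000 = 18.388134206 aluminium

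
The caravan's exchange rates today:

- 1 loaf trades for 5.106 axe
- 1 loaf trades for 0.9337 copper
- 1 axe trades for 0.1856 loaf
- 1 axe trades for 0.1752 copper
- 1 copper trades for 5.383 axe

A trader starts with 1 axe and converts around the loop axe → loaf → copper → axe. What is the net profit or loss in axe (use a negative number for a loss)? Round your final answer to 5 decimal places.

1 axe × 0.1856 = 0.1856 loaf
0.1856 loaf × 0.9337 = 0.17329472 copper
0.17329472 copper × 5.383 = 0.93284547776 axe
Net change: 0.93284547776 − 1 = -0.06715452224 axe

-0.06715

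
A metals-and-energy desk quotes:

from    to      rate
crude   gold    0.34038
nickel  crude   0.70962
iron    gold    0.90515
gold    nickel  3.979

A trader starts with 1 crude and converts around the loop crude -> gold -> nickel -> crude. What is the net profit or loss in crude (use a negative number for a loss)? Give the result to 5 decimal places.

1 crude × 0.34038 = 0.34038 gold
0.34038 gold × 3.979 = 1.35437202 nickel
1.35437202 nickel × 0.70962 = 0.9610894728324 crude
Net change: 0.9610894728324 − 1 = -0.0389105271676 crude

-0.03891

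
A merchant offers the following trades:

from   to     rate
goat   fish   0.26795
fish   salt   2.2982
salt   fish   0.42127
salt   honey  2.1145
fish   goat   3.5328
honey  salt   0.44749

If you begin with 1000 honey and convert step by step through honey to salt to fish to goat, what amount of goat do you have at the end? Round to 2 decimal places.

665.98

1000 honey × 0.44749 = 447.49 salt
447.49 salt × 0.42127 = 188.5141123 fish
188.5141123 fish × 3.5328 = 665.98265593344 goat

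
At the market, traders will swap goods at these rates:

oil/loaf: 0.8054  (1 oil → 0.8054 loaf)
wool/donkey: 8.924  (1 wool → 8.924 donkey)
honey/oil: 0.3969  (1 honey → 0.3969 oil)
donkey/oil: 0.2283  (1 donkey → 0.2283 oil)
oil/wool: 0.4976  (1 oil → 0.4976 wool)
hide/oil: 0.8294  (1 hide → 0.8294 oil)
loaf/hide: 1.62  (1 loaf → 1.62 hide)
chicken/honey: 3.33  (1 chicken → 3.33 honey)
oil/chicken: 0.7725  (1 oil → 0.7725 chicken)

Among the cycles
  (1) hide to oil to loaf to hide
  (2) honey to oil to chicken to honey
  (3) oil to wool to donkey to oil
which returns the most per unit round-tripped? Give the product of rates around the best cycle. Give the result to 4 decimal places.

1.0822

(1) 0.8294 × 0.8054 × 1.62 = 1.08216
(2) 0.3969 × 0.7725 × 3.33 = 1.02100
(3) 0.4976 × 8.924 × 0.2283 = 1.01378
Highest is cycle (1) at 1.0822 (>1, arbitrage).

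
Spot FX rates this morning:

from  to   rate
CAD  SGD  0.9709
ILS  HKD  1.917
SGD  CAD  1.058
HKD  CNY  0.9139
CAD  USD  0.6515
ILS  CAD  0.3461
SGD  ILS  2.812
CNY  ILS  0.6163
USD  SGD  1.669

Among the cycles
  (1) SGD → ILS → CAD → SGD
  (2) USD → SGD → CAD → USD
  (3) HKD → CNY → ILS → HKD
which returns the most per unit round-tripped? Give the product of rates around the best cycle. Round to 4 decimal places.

1.1504

(1) 2.812 × 0.3461 × 0.9709 = 0.94491
(2) 1.669 × 1.058 × 0.6515 = 1.15042
(3) 0.9139 × 0.6163 × 1.917 = 1.07972
Highest is cycle (2) at 1.1504 (>1, arbitrage).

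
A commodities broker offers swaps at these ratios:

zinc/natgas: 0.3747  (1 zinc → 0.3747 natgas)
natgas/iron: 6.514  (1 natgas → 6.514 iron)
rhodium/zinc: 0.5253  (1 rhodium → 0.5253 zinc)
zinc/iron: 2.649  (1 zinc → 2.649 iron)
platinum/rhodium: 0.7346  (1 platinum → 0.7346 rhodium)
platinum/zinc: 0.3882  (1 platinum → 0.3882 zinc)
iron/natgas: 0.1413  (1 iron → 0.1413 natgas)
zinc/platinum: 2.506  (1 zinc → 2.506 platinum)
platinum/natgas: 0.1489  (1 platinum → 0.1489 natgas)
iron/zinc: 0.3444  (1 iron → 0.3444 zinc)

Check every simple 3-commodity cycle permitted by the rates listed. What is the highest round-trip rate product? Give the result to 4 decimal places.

0.9670

zinc→platinum→rhodium→zinc: 2.506 × 0.7346 × 0.5253 = 0.96703
natgas→iron→zinc→natgas: 6.514 × 0.3444 × 0.3747 = 0.84061
Maximum is zinc→platinum→rhodium→zinc at 0.9670; no arbitrage — every cycle loses value.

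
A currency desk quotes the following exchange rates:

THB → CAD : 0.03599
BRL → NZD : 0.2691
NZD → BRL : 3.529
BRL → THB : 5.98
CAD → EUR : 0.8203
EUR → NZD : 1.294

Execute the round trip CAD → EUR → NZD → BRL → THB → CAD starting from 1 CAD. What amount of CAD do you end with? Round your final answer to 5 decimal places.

0.80620

1 CAD × 0.8203 = 0.8203 EUR
0.8203 EUR × 1.294 = 1.0614682 NZD
1.0614682 NZD × 3.529 = 3.7459212778 BRL
3.7459212778 BRL × 5.98 = 22.400609241244 THB
22.400609241244 THB × 0.03599 = 0.80619792659237156 CAD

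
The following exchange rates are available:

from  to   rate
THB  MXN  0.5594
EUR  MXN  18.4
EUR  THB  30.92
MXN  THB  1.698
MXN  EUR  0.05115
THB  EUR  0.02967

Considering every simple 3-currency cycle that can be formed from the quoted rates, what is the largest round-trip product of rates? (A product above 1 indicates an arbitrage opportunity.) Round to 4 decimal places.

0.9270

MXN→THB→EUR→MXN: 1.698 × 0.02967 × 18.4 = 0.92699
MXN→EUR→THB→MXN: 0.05115 × 30.92 × 0.5594 = 0.88472
Maximum is MXN→THB→EUR→MXN at 0.9270; no arbitrage — every cycle loses value.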